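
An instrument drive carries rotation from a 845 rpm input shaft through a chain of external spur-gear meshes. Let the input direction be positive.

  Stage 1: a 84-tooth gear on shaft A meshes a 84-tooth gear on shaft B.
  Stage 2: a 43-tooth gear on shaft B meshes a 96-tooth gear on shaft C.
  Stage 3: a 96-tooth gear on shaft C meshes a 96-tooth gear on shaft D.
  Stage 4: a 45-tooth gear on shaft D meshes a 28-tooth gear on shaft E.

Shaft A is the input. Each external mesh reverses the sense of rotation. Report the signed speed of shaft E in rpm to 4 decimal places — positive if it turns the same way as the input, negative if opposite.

Stage 1 [84T→84T]: ω = 845.0000×84/84 = 845.0000 rpm, dir flips to −; running = −845.0000
Stage 2 [43T→96T]: ω = 845.0000×43/96 = 378.4896 rpm, dir flips to +; running = +378.4896
Stage 3 [96T→96T]: ω = 378.4896×96/96 = 378.4896 rpm, dir flips to −; running = −378.4896
Stage 4 [45T→28T]: ω = 378.4896×45/28 = 608.2868 rpm, dir flips to +; running = +608.2868

+608.2868 rpm (same as input, |ω| = 608.2868 rpm)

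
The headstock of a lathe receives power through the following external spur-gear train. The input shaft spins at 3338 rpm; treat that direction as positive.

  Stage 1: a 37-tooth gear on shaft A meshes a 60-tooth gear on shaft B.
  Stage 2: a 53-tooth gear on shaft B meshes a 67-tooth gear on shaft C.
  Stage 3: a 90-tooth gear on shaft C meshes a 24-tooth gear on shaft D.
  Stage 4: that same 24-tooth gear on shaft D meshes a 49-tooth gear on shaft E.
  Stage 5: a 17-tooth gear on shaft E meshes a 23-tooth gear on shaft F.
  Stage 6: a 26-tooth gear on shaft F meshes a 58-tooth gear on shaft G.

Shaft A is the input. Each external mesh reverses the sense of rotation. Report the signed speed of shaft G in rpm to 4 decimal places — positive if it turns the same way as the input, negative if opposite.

+990.9477 rpm (same as input, |ω| = 990.9477 rpm)

Stage 1 [37T→60T]: ω = 3338.0000×37/60 = 2058.4333 rpm, dir flips to −; running = −2058.4333
Stage 2 [53T→67T]: ω = 2058.4333×53/67 = 1628.3129 rpm, dir flips to +; running = +1628.3129
Stage 3 [90T→24T]: ω = 1628.3129×90/24 = 6106.1735 rpm, dir flips to −; running = −6106.1735
Stage 4 [24T→49T]: ω = 6106.1735×24/49 = 2990.7789 rpm, dir flips to +; running = +2990.7789
Stage 5 [17T→23T]: ω = 2990.7789×17/23 = 2210.5757 rpm, dir flips to −; running = −2210.5757
Stage 6 [26T→58T]: ω = 2210.5757×26/58 = 990.9477 rpm, dir flips to +; running = +990.9477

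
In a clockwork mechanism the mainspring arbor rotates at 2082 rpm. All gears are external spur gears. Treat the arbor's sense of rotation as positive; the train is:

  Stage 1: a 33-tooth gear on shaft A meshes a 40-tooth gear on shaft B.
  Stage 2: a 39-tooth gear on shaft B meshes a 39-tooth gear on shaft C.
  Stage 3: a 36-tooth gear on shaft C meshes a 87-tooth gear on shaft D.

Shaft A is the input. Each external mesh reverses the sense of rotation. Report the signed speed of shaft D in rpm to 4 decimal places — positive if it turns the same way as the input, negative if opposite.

-710.7517 rpm (opposite to input, |ω| = 710.7517 rpm)

Stage 1 [33T→40T]: ω = 2082.0000×33/40 = 1717.6500 rpm, dir flips to −; running = −1717.6500
Stage 2 [39T→39T]: ω = 1717.6500×39/39 = 1717.6500 rpm, dir flips to +; running = +1717.6500
Stage 3 [36T→87T]: ω = 1717.6500×36/87 = 710.7517 rpm, dir flips to −; running = −710.7517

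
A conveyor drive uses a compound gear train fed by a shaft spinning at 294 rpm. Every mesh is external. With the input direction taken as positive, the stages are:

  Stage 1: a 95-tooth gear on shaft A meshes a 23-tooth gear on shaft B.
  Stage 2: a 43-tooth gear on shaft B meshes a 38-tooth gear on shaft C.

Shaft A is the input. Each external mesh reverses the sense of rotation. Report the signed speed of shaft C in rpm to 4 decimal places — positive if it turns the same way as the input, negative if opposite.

Stage 1 [95T→23T]: ω = 294.0000×95/23 = 1214.3478 rpm, dir flips to −; running = −1214.3478
Stage 2 [43T→38T]: ω = 1214.3478×43/38 = 1374.1304 rpm, dir flips to +; running = +1374.1304

+1374.1304 rpm (same as input, |ω| = 1374.1304 rpm)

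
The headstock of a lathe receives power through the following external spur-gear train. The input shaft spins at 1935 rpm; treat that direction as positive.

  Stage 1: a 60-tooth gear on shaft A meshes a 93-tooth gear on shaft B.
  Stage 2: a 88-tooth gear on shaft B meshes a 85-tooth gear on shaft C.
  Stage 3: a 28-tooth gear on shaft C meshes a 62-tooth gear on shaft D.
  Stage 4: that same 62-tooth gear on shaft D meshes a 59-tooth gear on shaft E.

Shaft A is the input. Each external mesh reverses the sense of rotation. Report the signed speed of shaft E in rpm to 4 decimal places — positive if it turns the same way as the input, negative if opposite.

+613.3651 rpm (same as input, |ω| = 613.3651 rpm)

Stage 1 [60T→93T]: ω = 1935.0000×60/93 = 1248.3871 rpm, dir flips to −; running = −1248.3871
Stage 2 [88T→85T]: ω = 1248.3871×88/85 = 1292.4478 rpm, dir flips to +; running = +1292.4478
Stage 3 [28T→62T]: ω = 1292.4478×28/62 = 583.6861 rpm, dir flips to −; running = −583.6861
Stage 4 [62T→59T]: ω = 583.6861×62/59 = 613.3651 rpm, dir flips to +; running = +613.3651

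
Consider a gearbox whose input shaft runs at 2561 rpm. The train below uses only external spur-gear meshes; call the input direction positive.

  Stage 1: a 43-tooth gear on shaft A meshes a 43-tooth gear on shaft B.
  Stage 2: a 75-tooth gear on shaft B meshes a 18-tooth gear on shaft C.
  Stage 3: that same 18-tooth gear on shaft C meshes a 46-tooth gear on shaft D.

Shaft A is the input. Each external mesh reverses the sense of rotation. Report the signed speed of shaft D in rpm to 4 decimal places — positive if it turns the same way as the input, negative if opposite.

-4175.5435 rpm (opposite to input, |ω| = 4175.5435 rpm)

Stage 1 [43T→43T]: ω = 2561.0000×43/43 = 2561.0000 rpm, dir flips to −; running = −2561.0000
Stage 2 [75T→18T]: ω = 2561.0000×75/18 = 10670.8333 rpm, dir flips to +; running = +10670.8333
Stage 3 [18T→46T]: ω = 10670.8333×18/46 = 4175.5435 rpm, dir flips to −; running = −4175.5435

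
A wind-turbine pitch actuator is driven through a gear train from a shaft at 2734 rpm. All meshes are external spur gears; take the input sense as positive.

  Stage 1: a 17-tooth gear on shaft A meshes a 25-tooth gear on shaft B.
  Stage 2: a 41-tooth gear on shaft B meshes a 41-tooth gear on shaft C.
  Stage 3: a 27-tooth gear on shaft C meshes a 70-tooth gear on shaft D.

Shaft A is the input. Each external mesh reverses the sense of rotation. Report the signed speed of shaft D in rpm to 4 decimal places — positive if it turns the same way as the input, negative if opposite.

Stage 1 [17T→25T]: ω = 2734.0000×17/25 = 1859.1200 rpm, dir flips to −; running = −1859.1200
Stage 2 [41T→41T]: ω = 1859.1200×41/41 = 1859.1200 rpm, dir flips to +; running = +1859.1200
Stage 3 [27T→70T]: ω = 1859.1200×27/70 = 717.0891 rpm, dir flips to −; running = −717.0891

-717.0891 rpm (opposite to input, |ω| = 717.0891 rpm)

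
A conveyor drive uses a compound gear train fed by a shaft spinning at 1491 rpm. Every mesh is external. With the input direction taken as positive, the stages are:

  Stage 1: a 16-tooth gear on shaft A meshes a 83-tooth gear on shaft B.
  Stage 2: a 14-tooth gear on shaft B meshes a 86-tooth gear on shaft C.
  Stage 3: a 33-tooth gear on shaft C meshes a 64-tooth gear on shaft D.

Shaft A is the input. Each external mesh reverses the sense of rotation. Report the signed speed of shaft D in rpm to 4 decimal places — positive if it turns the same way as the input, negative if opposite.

-24.1259 rpm (opposite to input, |ω| = 24.1259 rpm)

Stage 1 [16T→83T]: ω = 1491.0000×16/83 = 287.4217 rpm, dir flips to −; running = −287.4217
Stage 2 [14T→86T]: ω = 287.4217×14/86 = 46.7896 rpm, dir flips to +; running = +46.7896
Stage 3 [33T→64T]: ω = 46.7896×33/64 = 24.1259 rpm, dir flips to −; running = −24.1259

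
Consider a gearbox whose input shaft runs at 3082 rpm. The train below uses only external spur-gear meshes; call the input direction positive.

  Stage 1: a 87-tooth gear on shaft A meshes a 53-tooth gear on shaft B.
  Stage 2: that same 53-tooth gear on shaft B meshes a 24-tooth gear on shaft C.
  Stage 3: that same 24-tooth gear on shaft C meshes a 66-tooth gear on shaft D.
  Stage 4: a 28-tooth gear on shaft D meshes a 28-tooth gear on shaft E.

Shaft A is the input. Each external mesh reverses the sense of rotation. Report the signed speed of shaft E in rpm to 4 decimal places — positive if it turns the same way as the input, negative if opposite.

Stage 1 [87T→53T]: ω = 3082.0000×87/53 = 5059.1321 rpm, dir flips to −; running = −5059.1321
Stage 2 [53T→24T]: ω = 5059.1321×53/24 = 11172.2500 rpm, dir flips to +; running = +11172.2500
Stage 3 [24T→66T]: ω = 11172.2500×24/66 = 4062.6364 rpm, dir flips to −; running = −4062.6364
Stage 4 [28T→28T]: ω = 4062.6364×28/28 = 4062.6364 rpm, dir flips to +; running = +4062.6364

+4062.6364 rpm (same as input, |ω| = 4062.6364 rpm)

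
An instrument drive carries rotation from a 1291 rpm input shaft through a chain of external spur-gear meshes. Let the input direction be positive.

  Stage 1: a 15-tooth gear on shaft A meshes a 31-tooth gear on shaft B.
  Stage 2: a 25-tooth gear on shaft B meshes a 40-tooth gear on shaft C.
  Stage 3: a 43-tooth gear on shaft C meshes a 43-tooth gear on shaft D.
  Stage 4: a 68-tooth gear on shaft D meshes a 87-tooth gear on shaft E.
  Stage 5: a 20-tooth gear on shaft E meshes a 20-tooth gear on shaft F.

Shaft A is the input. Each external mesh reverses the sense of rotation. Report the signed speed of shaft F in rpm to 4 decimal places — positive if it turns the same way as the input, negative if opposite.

-305.1585 rpm (opposite to input, |ω| = 305.1585 rpm)

Stage 1 [15T→31T]: ω = 1291.0000×15/31 = 624.6774 rpm, dir flips to −; running = −624.6774
Stage 2 [25T→40T]: ω = 624.6774×25/40 = 390.4234 rpm, dir flips to +; running = +390.4234
Stage 3 [43T→43T]: ω = 390.4234×43/43 = 390.4234 rpm, dir flips to −; running = −390.4234
Stage 4 [68T→87T]: ω = 390.4234×68/87 = 305.1585 rpm, dir flips to +; running = +305.1585
Stage 5 [20T→20T]: ω = 305.1585×20/20 = 305.1585 rpm, dir flips to −; running = −305.1585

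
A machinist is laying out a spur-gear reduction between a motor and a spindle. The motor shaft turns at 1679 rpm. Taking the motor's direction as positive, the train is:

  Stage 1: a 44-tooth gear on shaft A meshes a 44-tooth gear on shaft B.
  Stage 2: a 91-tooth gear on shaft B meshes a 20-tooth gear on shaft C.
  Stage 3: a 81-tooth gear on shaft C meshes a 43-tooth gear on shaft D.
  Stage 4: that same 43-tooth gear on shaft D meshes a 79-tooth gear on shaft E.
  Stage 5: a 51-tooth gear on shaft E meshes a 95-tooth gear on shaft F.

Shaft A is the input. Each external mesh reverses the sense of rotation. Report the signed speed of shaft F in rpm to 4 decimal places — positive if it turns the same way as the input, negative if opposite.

Stage 1 [44T→44T]: ω = 1679.0000×44/44 = 1679.0000 rpm, dir flips to −; running = −1679.0000
Stage 2 [91T→20T]: ω = 1679.0000×91/20 = 7639.4500 rpm, dir flips to +; running = +7639.4500
Stage 3 [81T→43T]: ω = 7639.4500×81/43 = 14390.5919 rpm, dir flips to −; running = −14390.5919
Stage 4 [43T→79T]: ω = 14390.5919×43/79 = 7832.8538 rpm, dir flips to +; running = +7832.8538
Stage 5 [51T→95T]: ω = 7832.8538×51/95 = 4205.0057 rpm, dir flips to −; running = −4205.0057

-4205.0057 rpm (opposite to input, |ω| = 4205.0057 rpm)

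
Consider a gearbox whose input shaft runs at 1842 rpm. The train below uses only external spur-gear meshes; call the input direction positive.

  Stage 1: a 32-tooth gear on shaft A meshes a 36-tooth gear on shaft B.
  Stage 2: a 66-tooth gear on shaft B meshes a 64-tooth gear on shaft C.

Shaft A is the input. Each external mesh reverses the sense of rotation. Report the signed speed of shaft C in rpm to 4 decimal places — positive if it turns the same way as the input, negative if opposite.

+1688.5000 rpm (same as input, |ω| = 1688.5000 rpm)

Stage 1 [32T→36T]: ω = 1842.0000×32/36 = 1637.3333 rpm, dir flips to −; running = −1637.3333
Stage 2 [66T→64T]: ω = 1637.3333×66/64 = 1688.5000 rpm, dir flips to +; running = +1688.5000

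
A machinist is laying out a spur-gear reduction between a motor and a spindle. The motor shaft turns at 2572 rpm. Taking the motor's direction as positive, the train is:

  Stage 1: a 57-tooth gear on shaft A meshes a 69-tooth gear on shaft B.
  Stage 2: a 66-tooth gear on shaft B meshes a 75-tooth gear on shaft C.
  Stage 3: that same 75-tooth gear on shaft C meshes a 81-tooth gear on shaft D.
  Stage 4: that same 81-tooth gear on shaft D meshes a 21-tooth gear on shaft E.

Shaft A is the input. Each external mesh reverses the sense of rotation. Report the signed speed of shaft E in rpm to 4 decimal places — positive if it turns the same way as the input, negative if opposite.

Stage 1 [57T→69T]: ω = 2572.0000×57/69 = 2124.6957 rpm, dir flips to −; running = −2124.6957
Stage 2 [66T→75T]: ω = 2124.6957×66/75 = 1869.7322 rpm, dir flips to +; running = +1869.7322
Stage 3 [75T→81T]: ω = 1869.7322×75/81 = 1731.2335 rpm, dir flips to −; running = −1731.2335
Stage 4 [81T→21T]: ω = 1731.2335×81/21 = 6677.6149 rpm, dir flips to +; running = +6677.6149

+6677.6149 rpm (same as input, |ω| = 6677.6149 rpm)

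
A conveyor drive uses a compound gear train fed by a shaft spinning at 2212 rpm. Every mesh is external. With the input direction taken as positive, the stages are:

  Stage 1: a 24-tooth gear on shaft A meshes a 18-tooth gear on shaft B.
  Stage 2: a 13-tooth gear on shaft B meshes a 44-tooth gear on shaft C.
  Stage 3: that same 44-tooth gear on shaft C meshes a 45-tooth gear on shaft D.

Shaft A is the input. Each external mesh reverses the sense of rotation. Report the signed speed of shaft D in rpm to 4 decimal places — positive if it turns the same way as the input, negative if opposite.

Stage 1 [24T→18T]: ω = 2212.0000×24/18 = 2949.3333 rpm, dir flips to −; running = −2949.3333
Stage 2 [13T→44T]: ω = 2949.3333×13/44 = 871.3939 rpm, dir flips to +; running = +871.3939
Stage 3 [44T→45T]: ω = 871.3939×44/45 = 852.0296 rpm, dir flips to −; running = −852.0296

-852.0296 rpm (opposite to input, |ω| = 852.0296 rpm)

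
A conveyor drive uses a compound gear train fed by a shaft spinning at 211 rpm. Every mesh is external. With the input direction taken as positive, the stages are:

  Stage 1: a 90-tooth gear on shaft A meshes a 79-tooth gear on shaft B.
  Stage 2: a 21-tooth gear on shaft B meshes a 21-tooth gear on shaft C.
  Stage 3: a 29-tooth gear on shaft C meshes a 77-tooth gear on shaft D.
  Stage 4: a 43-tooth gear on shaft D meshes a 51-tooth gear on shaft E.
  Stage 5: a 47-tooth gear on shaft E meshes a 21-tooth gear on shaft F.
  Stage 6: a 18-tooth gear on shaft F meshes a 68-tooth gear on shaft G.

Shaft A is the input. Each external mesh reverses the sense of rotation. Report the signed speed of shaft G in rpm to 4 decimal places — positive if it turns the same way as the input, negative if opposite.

+45.2216 rpm (same as input, |ω| = 45.2216 rpm)

Stage 1 [90T→79T]: ω = 211.0000×90/79 = 240.3797 rpm, dir flips to −; running = −240.3797
Stage 2 [21T→21T]: ω = 240.3797×21/21 = 240.3797 rpm, dir flips to +; running = +240.3797
Stage 3 [29T→77T]: ω = 240.3797×29/77 = 90.5326 rpm, dir flips to −; running = −90.5326
Stage 4 [43T→51T]: ω = 90.5326×43/51 = 76.3314 rpm, dir flips to +; running = +76.3314
Stage 5 [47T→21T]: ω = 76.3314×47/21 = 170.8370 rpm, dir flips to −; running = −170.8370
Stage 6 [18T→68T]: ω = 170.8370×18/68 = 45.2216 rpm, dir flips to +; running = +45.2216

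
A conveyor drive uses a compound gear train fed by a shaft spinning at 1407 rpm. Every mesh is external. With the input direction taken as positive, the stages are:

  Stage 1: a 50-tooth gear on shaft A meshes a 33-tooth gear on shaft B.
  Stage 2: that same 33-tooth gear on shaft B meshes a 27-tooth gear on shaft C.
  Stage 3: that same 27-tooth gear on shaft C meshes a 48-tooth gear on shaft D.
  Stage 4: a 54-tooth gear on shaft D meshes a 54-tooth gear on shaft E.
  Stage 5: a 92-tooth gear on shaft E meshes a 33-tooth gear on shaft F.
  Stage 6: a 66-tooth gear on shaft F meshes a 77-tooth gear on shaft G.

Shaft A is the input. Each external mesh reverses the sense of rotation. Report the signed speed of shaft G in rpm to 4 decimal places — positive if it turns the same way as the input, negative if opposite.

Stage 1 [50T→33T]: ω = 1407.0000×50/33 = 2131.8182 rpm, dir flips to −; running = −2131.8182
Stage 2 [33T→27T]: ω = 2131.8182×33/27 = 2605.5556 rpm, dir flips to +; running = +2605.5556
Stage 3 [27T→48T]: ω = 2605.5556×27/48 = 1465.6250 rpm, dir flips to −; running = −1465.6250
Stage 4 [54T→54T]: ω = 1465.6250×54/54 = 1465.6250 rpm, dir flips to +; running = +1465.6250
Stage 5 [92T→33T]: ω = 1465.6250×92/33 = 4085.9848 rpm, dir flips to −; running = −4085.9848
Stage 6 [66T→77T]: ω = 4085.9848×66/77 = 3502.2727 rpm, dir flips to +; running = +3502.2727

+3502.2727 rpm (same as input, |ω| = 3502.2727 rpm)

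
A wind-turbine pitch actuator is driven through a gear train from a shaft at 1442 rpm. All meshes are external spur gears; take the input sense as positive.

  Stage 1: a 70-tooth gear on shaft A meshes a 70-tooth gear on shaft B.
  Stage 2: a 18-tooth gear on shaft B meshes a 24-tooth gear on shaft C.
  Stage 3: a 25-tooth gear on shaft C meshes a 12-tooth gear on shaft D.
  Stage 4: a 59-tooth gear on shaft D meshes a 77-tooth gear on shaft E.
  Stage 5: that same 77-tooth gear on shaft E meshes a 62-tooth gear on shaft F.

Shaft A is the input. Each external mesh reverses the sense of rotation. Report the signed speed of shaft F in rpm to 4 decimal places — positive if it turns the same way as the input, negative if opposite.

Stage 1 [70T→70T]: ω = 1442.0000×70/70 = 1442.0000 rpm, dir flips to −; running = −1442.0000
Stage 2 [18T→24T]: ω = 1442.0000×18/24 = 1081.5000 rpm, dir flips to +; running = +1081.5000
Stage 3 [25T→12T]: ω = 1081.5000×25/12 = 2253.1250 rpm, dir flips to −; running = −2253.1250
Stage 4 [59T→77T]: ω = 2253.1250×59/77 = 1726.4205 rpm, dir flips to +; running = +1726.4205
Stage 5 [77T→62T]: ω = 1726.4205×77/62 = 2144.1028 rpm, dir flips to −; running = −2144.1028

-2144.1028 rpm (opposite to input, |ω| = 2144.1028 rpm)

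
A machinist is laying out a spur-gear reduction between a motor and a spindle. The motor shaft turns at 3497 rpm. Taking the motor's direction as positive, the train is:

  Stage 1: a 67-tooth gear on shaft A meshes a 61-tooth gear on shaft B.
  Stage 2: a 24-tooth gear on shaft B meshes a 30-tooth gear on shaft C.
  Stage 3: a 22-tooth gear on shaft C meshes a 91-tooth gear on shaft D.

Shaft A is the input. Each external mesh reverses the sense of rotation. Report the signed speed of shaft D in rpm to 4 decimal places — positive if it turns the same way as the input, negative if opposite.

Stage 1 [67T→61T]: ω = 3497.0000×67/61 = 3840.9672 rpm, dir flips to −; running = −3840.9672
Stage 2 [24T→30T]: ω = 3840.9672×24/30 = 3072.7738 rpm, dir flips to +; running = +3072.7738
Stage 3 [22T→91T]: ω = 3072.7738×22/91 = 742.8684 rpm, dir flips to −; running = −742.8684

-742.8684 rpm (opposite to input, |ω| = 742.8684 rpm)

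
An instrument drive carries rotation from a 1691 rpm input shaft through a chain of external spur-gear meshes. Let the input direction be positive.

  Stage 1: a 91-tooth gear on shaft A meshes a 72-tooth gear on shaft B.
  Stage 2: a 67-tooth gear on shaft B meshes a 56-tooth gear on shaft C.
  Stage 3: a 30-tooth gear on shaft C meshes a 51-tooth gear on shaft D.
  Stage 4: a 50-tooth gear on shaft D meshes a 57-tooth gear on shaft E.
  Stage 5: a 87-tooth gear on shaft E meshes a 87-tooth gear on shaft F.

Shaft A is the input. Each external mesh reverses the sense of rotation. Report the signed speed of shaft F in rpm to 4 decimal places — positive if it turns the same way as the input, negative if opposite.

Stage 1 [91T→72T]: ω = 1691.0000×91/72 = 2137.2361 rpm, dir flips to −; running = −2137.2361
Stage 2 [67T→56T]: ω = 2137.2361×67/56 = 2557.0503 rpm, dir flips to +; running = +2557.0503
Stage 3 [30T→51T]: ω = 2557.0503×30/51 = 1504.1473 rpm, dir flips to −; running = −1504.1473
Stage 4 [50T→57T]: ω = 1504.1473×50/57 = 1319.4274 rpm, dir flips to +; running = +1319.4274
Stage 5 [87T→87T]: ω = 1319.4274×87/87 = 1319.4274 rpm, dir flips to −; running = −1319.4274

-1319.4274 rpm (opposite to input, |ω| = 1319.4274 rpm)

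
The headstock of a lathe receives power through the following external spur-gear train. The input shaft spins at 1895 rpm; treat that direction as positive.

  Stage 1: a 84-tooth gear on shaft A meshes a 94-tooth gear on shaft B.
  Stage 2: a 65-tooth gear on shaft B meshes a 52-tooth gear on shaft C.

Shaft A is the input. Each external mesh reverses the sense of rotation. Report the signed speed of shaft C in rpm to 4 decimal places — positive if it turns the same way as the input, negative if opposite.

Stage 1 [84T→94T]: ω = 1895.0000×84/94 = 1693.4043 rpm, dir flips to −; running = −1693.4043
Stage 2 [65T→52T]: ω = 1693.4043×65/52 = 2116.7553 rpm, dir flips to +; running = +2116.7553

+2116.7553 rpm (same as input, |ω| = 2116.7553 rpm)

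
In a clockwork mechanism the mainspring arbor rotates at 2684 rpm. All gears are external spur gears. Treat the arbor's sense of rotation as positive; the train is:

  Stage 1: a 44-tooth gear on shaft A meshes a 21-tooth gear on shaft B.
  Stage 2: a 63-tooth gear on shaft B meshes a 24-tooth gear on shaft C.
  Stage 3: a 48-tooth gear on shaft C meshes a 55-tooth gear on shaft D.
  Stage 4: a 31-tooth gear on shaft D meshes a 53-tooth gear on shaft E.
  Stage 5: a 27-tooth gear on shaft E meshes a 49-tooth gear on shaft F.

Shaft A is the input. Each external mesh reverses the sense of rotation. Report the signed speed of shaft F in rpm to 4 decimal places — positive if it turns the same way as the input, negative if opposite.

-4152.1904 rpm (opposite to input, |ω| = 4152.1904 rpm)

Stage 1 [44T→21T]: ω = 2684.0000×44/21 = 5623.6190 rpm, dir flips to −; running = −5623.6190
Stage 2 [63T→24T]: ω = 5623.6190×63/24 = 14762.0000 rpm, dir flips to +; running = +14762.0000
Stage 3 [48T→55T]: ω = 14762.0000×48/55 = 12883.2000 rpm, dir flips to −; running = −12883.2000
Stage 4 [31T→53T]: ω = 12883.2000×31/53 = 7535.4566 rpm, dir flips to +; running = +7535.4566
Stage 5 [27T→49T]: ω = 7535.4566×27/49 = 4152.1904 rpm, dir flips to −; running = −4152.1904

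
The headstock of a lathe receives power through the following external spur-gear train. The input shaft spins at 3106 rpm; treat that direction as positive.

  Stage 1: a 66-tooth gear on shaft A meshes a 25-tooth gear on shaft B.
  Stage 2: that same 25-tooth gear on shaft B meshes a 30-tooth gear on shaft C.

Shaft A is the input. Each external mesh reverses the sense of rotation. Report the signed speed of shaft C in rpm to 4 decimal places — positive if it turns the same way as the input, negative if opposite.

Stage 1 [66T→25T]: ω = 3106.0000×66/25 = 8199.8400 rpm, dir flips to −; running = −8199.8400
Stage 2 [25T→30T]: ω = 8199.8400×25/30 = 6833.2000 rpm, dir flips to +; running = +6833.2000

+6833.2000 rpm (same as input, |ω| = 6833.2000 rpm)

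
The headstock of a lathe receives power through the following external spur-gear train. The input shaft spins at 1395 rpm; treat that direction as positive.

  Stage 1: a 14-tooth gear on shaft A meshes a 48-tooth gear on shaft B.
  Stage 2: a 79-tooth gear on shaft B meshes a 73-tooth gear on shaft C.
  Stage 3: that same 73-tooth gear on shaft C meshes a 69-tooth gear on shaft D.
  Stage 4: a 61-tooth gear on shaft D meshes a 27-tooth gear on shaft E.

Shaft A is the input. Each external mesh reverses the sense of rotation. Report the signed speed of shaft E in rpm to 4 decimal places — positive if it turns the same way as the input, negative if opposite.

+1052.4587 rpm (same as input, |ω| = 1052.4587 rpm)

Stage 1 [14T→48T]: ω = 1395.0000×14/48 = 406.8750 rpm, dir flips to −; running = −406.8750
Stage 2 [79T→73T]: ω = 406.8750×79/73 = 440.3168 rpm, dir flips to +; running = +440.3168
Stage 3 [73T→69T]: ω = 440.3168×73/69 = 465.8424 rpm, dir flips to −; running = −465.8424
Stage 4 [61T→27T]: ω = 465.8424×61/27 = 1052.4587 rpm, dir flips to +; running = +1052.4587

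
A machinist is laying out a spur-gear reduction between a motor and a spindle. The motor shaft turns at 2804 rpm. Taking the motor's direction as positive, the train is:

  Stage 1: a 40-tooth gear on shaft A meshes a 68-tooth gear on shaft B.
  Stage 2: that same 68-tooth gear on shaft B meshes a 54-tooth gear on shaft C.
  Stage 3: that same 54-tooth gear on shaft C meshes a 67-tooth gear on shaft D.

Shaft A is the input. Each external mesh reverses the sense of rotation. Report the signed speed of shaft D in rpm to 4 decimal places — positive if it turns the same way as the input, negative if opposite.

-1674.0299 rpm (opposite to input, |ω| = 1674.0299 rpm)

Stage 1 [40T→68T]: ω = 2804.0000×40/68 = 1649.4118 rpm, dir flips to −; running = −1649.4118
Stage 2 [68T→54T]: ω = 1649.4118×68/54 = 2077.0370 rpm, dir flips to +; running = +2077.0370
Stage 3 [54T→67T]: ω = 2077.0370×54/67 = 1674.0299 rpm, dir flips to −; running = −1674.0299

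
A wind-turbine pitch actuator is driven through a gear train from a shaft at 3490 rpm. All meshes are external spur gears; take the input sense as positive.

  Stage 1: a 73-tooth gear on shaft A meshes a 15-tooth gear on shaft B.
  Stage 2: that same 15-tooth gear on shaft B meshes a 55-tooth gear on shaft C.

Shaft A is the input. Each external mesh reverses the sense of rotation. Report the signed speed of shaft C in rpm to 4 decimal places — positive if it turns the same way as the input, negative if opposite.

Stage 1 [73T→15T]: ω = 3490.0000×73/15 = 16984.6667 rpm, dir flips to −; running = −16984.6667
Stage 2 [15T→55T]: ω = 16984.6667×15/55 = 4632.1818 rpm, dir flips to +; running = +4632.1818

+4632.1818 rpm (same as input, |ω| = 4632.1818 rpm)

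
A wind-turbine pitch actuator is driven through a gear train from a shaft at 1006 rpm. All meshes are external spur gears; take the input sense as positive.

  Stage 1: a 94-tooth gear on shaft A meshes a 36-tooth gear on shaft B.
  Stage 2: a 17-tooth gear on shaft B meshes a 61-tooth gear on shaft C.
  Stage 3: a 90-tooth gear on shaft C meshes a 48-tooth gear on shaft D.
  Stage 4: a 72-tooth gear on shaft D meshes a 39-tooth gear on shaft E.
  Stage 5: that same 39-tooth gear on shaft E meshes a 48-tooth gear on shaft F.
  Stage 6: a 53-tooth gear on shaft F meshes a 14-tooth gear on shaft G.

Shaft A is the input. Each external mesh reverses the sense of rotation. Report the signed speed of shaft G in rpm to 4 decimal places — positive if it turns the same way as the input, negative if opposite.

Stage 1 [94T→36T]: ω = 1006.0000×94/36 = 2626.7778 rpm, dir flips to −; running = −2626.7778
Stage 2 [17T→61T]: ω = 2626.7778×17/61 = 732.0528 rpm, dir flips to +; running = +732.0528
Stage 3 [90T→48T]: ω = 732.0528×90/48 = 1372.5990 rpm, dir flips to −; running = −1372.5990
Stage 4 [72T→39T]: ω = 1372.5990×72/39 = 2534.0290 rpm, dir flips to +; running = +2534.0290
Stage 5 [39T→48T]: ω = 2534.0290×39/48 = 2058.8986 rpm, dir flips to −; running = −2058.8986
Stage 6 [53T→14T]: ω = 2058.8986×53/14 = 7794.4017 rpm, dir flips to +; running = +7794.4017

+7794.4017 rpm (same as input, |ω| = 7794.4017 rpm)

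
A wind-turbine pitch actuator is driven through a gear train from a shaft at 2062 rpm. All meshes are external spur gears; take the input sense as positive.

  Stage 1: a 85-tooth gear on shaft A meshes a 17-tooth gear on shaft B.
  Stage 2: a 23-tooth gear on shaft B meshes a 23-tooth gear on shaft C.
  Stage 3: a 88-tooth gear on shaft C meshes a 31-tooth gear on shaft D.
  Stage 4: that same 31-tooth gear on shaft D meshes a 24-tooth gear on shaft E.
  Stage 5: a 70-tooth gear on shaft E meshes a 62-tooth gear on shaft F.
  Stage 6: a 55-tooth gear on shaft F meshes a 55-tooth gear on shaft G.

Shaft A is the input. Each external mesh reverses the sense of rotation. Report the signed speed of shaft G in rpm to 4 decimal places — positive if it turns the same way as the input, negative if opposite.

+42681.1828 rpm (same as input, |ω| = 42681.1828 rpm)

Stage 1 [85T→17T]: ω = 2062.0000×85/17 = 10310.0000 rpm, dir flips to −; running = −10310.0000
Stage 2 [23T→23T]: ω = 10310.0000×23/23 = 10310.0000 rpm, dir flips to +; running = +10310.0000
Stage 3 [88T→31T]: ω = 10310.0000×88/31 = 29267.0968 rpm, dir flips to −; running = −29267.0968
Stage 4 [31T→24T]: ω = 29267.0968×31/24 = 37803.3333 rpm, dir flips to +; running = +37803.3333
Stage 5 [70T→62T]: ω = 37803.3333×70/62 = 42681.1828 rpm, dir flips to −; running = −42681.1828
Stage 6 [55T→55T]: ω = 42681.1828×55/55 = 42681.1828 rpm, dir flips to +; running = +42681.1828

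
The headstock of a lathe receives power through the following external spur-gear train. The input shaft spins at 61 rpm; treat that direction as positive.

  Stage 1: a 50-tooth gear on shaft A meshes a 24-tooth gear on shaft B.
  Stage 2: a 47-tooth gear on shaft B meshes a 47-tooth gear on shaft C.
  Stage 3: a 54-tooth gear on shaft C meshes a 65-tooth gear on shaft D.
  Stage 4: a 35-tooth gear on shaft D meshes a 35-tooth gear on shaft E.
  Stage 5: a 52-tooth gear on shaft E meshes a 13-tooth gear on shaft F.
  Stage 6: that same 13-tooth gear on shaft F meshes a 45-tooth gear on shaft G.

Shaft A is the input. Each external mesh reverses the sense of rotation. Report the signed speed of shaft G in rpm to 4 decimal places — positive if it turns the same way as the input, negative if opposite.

+122.0000 rpm (same as input, |ω| = 122.0000 rpm)

Stage 1 [50T→24T]: ω = 61.0000×50/24 = 127.0833 rpm, dir flips to −; running = −127.0833
Stage 2 [47T→47T]: ω = 127.0833×47/47 = 127.0833 rpm, dir flips to +; running = +127.0833
Stage 3 [54T→65T]: ω = 127.0833×54/65 = 105.5769 rpm, dir flips to −; running = −105.5769
Stage 4 [35T→35T]: ω = 105.5769×35/35 = 105.5769 rpm, dir flips to +; running = +105.5769
Stage 5 [52T→13T]: ω = 105.5769×52/13 = 422.3077 rpm, dir flips to −; running = −422.3077
Stage 6 [13T→45T]: ω = 422.3077×13/45 = 122.0000 rpm, dir flips to +; running = +122.0000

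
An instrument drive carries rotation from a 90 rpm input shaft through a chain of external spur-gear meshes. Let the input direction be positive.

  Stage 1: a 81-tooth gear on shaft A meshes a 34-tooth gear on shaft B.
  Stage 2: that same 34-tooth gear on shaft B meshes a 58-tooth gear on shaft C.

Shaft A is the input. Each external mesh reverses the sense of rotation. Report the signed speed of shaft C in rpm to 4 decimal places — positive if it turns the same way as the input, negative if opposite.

Stage 1 [81T→34T]: ω = 90.0000×81/34 = 214.4118 rpm, dir flips to −; running = −214.4118
Stage 2 [34T→58T]: ω = 214.4118×34/58 = 125.6897 rpm, dir flips to +; running = +125.6897

+125.6897 rpm (same as input, |ω| = 125.6897 rpm)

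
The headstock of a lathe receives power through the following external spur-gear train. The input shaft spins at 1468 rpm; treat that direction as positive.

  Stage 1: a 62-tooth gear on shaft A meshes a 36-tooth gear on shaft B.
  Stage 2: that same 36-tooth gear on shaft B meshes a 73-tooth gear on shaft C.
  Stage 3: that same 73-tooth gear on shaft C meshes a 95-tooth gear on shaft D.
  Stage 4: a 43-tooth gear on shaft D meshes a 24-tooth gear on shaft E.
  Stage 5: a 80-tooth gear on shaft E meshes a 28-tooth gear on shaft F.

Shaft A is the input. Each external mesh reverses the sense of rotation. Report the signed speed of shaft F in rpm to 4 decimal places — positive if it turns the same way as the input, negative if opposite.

-4904.3709 rpm (opposite to input, |ω| = 4904.3709 rpm)

Stage 1 [62T→36T]: ω = 1468.0000×62/36 = 2528.2222 rpm, dir flips to −; running = −2528.2222
Stage 2 [36T→73T]: ω = 2528.2222×36/73 = 1246.7945 rpm, dir flips to +; running = +1246.7945
Stage 3 [73T→95T]: ω = 1246.7945×73/95 = 958.0632 rpm, dir flips to −; running = −958.0632
Stage 4 [43T→24T]: ω = 958.0632×43/24 = 1716.5298 rpm, dir flips to +; running = +1716.5298
Stage 5 [80T→28T]: ω = 1716.5298×80/28 = 4904.3709 rpm, dir flips to −; running = −4904.3709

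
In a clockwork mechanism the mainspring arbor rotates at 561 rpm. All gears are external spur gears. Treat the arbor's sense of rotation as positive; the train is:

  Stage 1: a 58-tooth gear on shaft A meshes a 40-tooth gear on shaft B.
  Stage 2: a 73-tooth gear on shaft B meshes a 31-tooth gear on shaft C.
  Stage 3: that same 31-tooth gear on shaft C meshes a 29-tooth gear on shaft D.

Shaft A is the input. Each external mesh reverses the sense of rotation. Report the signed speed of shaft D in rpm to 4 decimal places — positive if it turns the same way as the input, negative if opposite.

-2047.6500 rpm (opposite to input, |ω| = 2047.6500 rpm)

Stage 1 [58T→40T]: ω = 561.0000×58/40 = 813.4500 rpm, dir flips to −; running = −813.4500
Stage 2 [73T→31T]: ω = 813.4500×73/31 = 1915.5435 rpm, dir flips to +; running = +1915.5435
Stage 3 [31T→29T]: ω = 1915.5435×31/29 = 2047.6500 rpm, dir flips to −; running = −2047.6500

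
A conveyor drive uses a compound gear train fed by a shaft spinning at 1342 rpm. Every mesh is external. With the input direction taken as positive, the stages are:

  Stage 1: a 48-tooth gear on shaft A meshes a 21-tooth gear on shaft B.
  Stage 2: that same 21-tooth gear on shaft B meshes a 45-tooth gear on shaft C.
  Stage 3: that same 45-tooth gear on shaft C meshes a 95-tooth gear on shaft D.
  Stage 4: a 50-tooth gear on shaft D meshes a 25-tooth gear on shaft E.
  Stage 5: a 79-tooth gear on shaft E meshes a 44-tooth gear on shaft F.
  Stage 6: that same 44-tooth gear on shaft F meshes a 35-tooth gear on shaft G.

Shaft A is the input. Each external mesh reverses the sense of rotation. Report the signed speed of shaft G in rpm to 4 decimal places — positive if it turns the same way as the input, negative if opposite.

+3060.9708 rpm (same as input, |ω| = 3060.9708 rpm)

Stage 1 [48T→21T]: ω = 1342.0000×48/21 = 3067.4286 rpm, dir flips to −; running = −3067.4286
Stage 2 [21T→45T]: ω = 3067.4286×21/45 = 1431.4667 rpm, dir flips to +; running = +1431.4667
Stage 3 [45T→95T]: ω = 1431.4667×45/95 = 678.0632 rpm, dir flips to −; running = −678.0632
Stage 4 [50T→25T]: ω = 678.0632×50/25 = 1356.1263 rpm, dir flips to +; running = +1356.1263
Stage 5 [79T→44T]: ω = 1356.1263×79/44 = 2434.8632 rpm, dir flips to −; running = −2434.8632
Stage 6 [44T→35T]: ω = 2434.8632×44/35 = 3060.9708 rpm, dir flips to +; running = +3060.9708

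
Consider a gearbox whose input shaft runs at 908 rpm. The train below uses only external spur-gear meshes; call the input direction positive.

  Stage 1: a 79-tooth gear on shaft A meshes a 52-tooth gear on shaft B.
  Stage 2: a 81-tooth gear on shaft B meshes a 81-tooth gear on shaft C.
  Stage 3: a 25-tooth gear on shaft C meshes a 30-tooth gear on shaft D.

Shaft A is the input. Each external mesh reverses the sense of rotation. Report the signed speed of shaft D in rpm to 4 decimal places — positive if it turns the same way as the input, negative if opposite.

-1149.5513 rpm (opposite to input, |ω| = 1149.5513 rpm)

Stage 1 [79T→52T]: ω = 908.0000×79/52 = 1379.4615 rpm, dir flips to −; running = −1379.4615
Stage 2 [81T→81T]: ω = 1379.4615×81/81 = 1379.4615 rpm, dir flips to +; running = +1379.4615
Stage 3 [25T→30T]: ω = 1379.4615×25/30 = 1149.5513 rpm, dir flips to −; running = −1149.5513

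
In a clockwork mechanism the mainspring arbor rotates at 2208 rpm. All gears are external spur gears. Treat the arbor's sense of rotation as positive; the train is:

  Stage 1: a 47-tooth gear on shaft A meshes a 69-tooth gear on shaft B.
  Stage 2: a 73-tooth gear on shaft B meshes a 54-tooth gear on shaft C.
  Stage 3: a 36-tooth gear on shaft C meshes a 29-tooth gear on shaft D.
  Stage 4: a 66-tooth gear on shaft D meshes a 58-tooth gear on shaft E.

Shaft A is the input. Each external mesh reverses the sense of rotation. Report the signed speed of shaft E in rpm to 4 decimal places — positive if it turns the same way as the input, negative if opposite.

+2872.0856 rpm (same as input, |ω| = 2872.0856 rpm)

Stage 1 [47T→69T]: ω = 2208.0000×47/69 = 1504.0000 rpm, dir flips to −; running = −1504.0000
Stage 2 [73T→54T]: ω = 1504.0000×73/54 = 2033.1852 rpm, dir flips to +; running = +2033.1852
Stage 3 [36T→29T]: ω = 2033.1852×36/29 = 2523.9540 rpm, dir flips to −; running = −2523.9540
Stage 4 [66T→58T]: ω = 2523.9540×66/58 = 2872.0856 rpm, dir flips to +; running = +2872.0856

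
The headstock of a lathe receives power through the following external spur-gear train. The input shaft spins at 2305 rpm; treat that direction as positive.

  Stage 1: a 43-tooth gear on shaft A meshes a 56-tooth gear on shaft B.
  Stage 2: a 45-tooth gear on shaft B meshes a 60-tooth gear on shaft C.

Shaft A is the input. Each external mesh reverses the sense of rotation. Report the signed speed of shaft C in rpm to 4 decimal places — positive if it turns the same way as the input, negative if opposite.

Stage 1 [43T→56T]: ω = 2305.0000×43/56 = 1769.9107 rpm, dir flips to −; running = −1769.9107
Stage 2 [45T→60T]: ω = 1769.9107×45/60 = 1327.4330 rpm, dir flips to +; running = +1327.4330

+1327.4330 rpm (same as input, |ω| = 1327.4330 rpm)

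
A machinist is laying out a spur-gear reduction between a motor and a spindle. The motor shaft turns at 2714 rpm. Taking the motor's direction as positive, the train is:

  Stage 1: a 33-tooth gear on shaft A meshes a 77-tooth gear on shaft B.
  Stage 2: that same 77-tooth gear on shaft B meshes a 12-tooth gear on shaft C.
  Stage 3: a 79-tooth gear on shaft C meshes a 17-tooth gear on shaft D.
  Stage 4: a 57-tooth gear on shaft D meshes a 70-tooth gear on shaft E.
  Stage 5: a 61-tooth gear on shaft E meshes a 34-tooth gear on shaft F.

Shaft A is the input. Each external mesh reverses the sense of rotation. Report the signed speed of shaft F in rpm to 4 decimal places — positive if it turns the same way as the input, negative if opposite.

Stage 1 [33T→77T]: ω = 2714.0000×33/77 = 1163.1429 rpm, dir flips to −; running = −1163.1429
Stage 2 [77T→12T]: ω = 1163.1429×77/12 = 7463.5000 rpm, dir flips to +; running = +7463.5000
Stage 3 [79T→17T]: ω = 7463.5000×79/17 = 34683.3235 rpm, dir flips to −; running = −34683.3235
Stage 4 [57T→70T]: ω = 34683.3235×57/70 = 28242.1349 rpm, dir flips to +; running = +28242.1349
Stage 5 [61T→34T]: ω = 28242.1349×61/34 = 50669.7126 rpm, dir flips to −; running = −50669.7126

-50669.7126 rpm (opposite to input, |ω| = 50669.7126 rpm)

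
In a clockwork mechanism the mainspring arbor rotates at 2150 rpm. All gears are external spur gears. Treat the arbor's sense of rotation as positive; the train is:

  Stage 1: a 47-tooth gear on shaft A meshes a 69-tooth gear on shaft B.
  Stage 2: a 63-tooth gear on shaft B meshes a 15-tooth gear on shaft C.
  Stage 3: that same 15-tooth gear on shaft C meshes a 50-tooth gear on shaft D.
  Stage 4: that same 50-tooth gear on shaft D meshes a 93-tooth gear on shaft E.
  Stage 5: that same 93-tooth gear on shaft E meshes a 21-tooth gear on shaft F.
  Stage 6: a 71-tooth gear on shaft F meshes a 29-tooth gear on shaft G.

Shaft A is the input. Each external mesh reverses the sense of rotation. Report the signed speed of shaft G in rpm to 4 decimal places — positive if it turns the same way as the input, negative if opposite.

Stage 1 [47T→69T]: ω = 2150.0000×47/69 = 1464.4928 rpm, dir flips to −; running = −1464.4928
Stage 2 [63T→15T]: ω = 1464.4928×63/15 = 6150.8696 rpm, dir flips to +; running = +6150.8696
Stage 3 [15T→50T]: ω = 6150.8696×15/50 = 1845.2609 rpm, dir flips to −; running = −1845.2609
Stage 4 [50T→93T]: ω = 1845.2609×50/93 = 992.0757 rpm, dir flips to +; running = +992.0757
Stage 5 [93T→21T]: ω = 992.0757×93/21 = 4393.4783 rpm, dir flips to −; running = −4393.4783
Stage 6 [71T→29T]: ω = 4393.4783×71/29 = 10756.4468 rpm, dir flips to +; running = +10756.4468

+10756.4468 rpm (same as input, |ω| = 10756.4468 rpm)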